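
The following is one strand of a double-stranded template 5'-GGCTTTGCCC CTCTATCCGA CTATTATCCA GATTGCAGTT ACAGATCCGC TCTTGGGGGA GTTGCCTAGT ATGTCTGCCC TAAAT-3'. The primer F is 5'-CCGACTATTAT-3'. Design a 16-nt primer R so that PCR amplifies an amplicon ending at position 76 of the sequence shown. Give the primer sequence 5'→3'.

5'-AGACATACTAGGCAAC-3'

The forward primer binds at positions 17–27; the product's 3' end on the top strand is position 76.
The reverse primer anneals to the top strand over positions 61–76, i.e. to GTTGCCTAGTATGTCT.
Its sequence written 5'→3' is the reverse complement: AGACATACTAGGCAAC.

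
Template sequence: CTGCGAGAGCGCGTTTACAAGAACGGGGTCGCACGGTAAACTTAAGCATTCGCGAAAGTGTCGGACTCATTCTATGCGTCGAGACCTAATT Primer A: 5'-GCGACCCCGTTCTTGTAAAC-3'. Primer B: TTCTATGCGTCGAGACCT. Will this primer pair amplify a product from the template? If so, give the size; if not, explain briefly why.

No product — the primers' 3' ends point away from each other.

Primer A (GCGACCCCGTTCTTGTAAAC) has reverse complement GTTTACAAGAACGGGGTCGC, which matches the top strand at positions 13–32; primer A anneals to the top strand there with its 3' end pointing upstream toward position 13.
Primer B (TTCTATGCGTCGAGACCT) matches the top strand directly at positions 70–87; it anneals to the bottom strand with its 3' end pointing downstream toward position 87.
The 3' ends diverge (primer A extends toward position 1, primer B toward position 91), so the primers never converge on a shared product.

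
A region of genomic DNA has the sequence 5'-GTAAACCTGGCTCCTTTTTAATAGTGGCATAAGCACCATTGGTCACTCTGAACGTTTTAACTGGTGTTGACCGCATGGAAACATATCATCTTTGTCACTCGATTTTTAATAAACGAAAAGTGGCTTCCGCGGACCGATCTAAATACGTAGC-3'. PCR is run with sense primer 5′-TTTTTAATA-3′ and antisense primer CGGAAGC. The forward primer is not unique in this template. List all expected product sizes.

115 bp, 27 bp

The forward primer TTTTTAATA matches the top strand at positions 15–23, 103–111.
The reverse primer's reverse complement is GCTTCCG, matching at positions 123–129.
Each forward site pairs with the reverse site to give a product ending at position 129: sizes 115, 27 bp.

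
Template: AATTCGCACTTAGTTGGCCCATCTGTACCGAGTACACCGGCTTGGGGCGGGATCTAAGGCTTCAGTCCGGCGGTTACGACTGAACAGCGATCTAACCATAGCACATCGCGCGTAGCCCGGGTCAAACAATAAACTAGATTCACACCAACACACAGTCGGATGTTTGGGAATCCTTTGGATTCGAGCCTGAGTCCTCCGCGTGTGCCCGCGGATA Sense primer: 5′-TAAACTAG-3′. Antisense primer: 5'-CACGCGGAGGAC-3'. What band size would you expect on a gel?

Scanning the template, TAAACTAG occurs at positions 130–137; this primer anneals to the bottom strand there with its 3' end pointing downstream.
The reverse primer's reverse complement is GTCCTCCGCGTG, which matches the template at positions 191–202.
Amplicon spans positions 130–202: 73 bp.

73 bp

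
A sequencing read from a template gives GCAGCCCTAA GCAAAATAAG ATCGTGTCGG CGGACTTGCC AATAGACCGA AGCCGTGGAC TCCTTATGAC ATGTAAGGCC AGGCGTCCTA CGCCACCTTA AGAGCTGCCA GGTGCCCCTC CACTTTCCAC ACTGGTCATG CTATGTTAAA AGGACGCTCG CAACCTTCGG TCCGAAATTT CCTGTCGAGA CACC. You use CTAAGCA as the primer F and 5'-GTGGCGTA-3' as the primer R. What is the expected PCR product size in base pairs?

Forward primer CTAAGCA is found on the top strand at positions 7–13.
Reverse complement of the reverse primer: TACGCCAC. This occurs on the top strand at positions 89–96.
Amplicon spans positions 7–96: 90 bp.

90 bp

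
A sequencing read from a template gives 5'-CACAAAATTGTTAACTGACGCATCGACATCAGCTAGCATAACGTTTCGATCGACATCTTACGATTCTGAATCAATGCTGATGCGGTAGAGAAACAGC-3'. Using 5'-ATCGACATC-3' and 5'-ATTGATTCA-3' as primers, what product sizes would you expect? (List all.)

The forward primer ATCGACATC matches the top strand at positions 22–30, 49–57.
The reverse primer's reverse complement is TGAATCAAT, matching at positions 67–75.
Each forward site pairs with the reverse site to give a product ending at position 75: sizes 54, 27 bp.

54 bp, 27 bp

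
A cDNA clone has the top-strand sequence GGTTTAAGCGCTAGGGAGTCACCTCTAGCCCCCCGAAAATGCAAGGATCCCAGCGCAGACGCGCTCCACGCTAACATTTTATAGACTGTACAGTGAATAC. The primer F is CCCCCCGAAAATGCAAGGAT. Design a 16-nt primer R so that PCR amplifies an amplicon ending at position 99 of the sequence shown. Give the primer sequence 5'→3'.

5'-TATTCACTGTACAGTC-3'

The forward primer binds at positions 29–48; the product's 3' end on the top strand is position 99.
The reverse primer anneals to the top strand over positions 84–99, i.e. to GACTGTACAGTGAATA.
Its sequence written 5'→3' is the reverse complement: TATTCACTGTACAGTC.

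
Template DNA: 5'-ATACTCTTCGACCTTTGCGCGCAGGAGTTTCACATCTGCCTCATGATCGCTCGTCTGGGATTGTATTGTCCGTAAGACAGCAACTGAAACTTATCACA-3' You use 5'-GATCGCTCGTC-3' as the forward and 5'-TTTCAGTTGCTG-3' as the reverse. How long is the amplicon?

45 bp

Scanning the template, GATCGCTCGTC occurs at positions 45–55; this primer anneals to the bottom strand there with its 3' end pointing downstream.
Reverse complement of the reverse primer: CAGCAACTGAAA. This occurs on the top strand at positions 78–89.
Amplicon spans positions 45–89: 45 bp.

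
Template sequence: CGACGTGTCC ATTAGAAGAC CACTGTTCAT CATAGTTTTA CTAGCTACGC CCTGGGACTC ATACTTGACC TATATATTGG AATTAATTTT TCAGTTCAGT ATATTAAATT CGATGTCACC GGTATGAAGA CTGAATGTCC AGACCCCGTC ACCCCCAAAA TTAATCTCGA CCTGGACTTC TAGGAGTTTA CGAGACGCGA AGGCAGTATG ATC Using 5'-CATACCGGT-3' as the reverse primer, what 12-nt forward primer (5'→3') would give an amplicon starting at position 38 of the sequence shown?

5'-TTACTAGCTACG-3'

The reverse primer's reverse complement ACCGGTATG matches the template at positions 118–126; the product starts at position 38.
The forward primer is identical to the top strand over positions 38–49: TTACTAGCTACG.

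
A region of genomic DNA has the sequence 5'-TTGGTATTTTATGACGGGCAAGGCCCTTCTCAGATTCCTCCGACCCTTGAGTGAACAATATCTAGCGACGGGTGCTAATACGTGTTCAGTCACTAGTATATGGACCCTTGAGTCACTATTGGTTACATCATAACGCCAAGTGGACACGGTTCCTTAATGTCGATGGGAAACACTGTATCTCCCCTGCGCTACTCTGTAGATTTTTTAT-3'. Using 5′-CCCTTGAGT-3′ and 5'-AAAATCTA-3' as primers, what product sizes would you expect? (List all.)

161 bp, 100 bp

The forward primer CCCTTGAGT matches the top strand at positions 44–52, 105–113.
The reverse primer's reverse complement is TAGATTTT, matching at positions 197–204.
Each forward site pairs with the reverse site to give a product ending at position 204: sizes 161, 100 bp.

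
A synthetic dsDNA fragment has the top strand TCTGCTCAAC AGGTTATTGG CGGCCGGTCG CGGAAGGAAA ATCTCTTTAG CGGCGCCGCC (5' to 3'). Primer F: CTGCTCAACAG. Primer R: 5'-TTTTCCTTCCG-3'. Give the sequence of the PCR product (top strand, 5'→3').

The forward primer matches the template at positions 2–12.
Reverse complement of the reverse primer: CGGAAGGAAAA. This occurs on the top strand at positions 31–41.
The product is the template from position 2 through 41 (40 bp).

5'-CTGCTCAACAGGTTATTGGCGGCCGGTCGCGGAAGGAAAA-3'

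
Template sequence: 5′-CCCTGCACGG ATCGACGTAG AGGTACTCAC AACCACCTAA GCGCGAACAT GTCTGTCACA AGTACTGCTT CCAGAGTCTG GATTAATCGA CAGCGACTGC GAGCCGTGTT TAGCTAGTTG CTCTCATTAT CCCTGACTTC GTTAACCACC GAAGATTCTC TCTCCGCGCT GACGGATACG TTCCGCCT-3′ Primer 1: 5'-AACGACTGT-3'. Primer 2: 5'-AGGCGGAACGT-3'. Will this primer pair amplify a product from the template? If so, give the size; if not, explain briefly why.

Primer 1 (AACGACTGT) does not match the top strand, and its reverse complement ACAGTCGTT does not match either.
With no annealing site for primer 1, no amplification occurs.

No product — primer 1 has no binding site in the template.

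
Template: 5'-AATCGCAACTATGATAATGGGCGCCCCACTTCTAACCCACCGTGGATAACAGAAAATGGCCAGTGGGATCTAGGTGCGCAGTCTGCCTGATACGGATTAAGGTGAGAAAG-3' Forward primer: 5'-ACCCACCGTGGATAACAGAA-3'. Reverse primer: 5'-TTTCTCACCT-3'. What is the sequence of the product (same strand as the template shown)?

5'-ACCCACCGTGGATAACAGAAAATGGCCAGTGGGATCTAGGTGCGCAGTCTGCCTGATACGGATTAAGGTGAGAAA-3'

Scanning the template, ACCCACCGTGGATAACAGAA occurs at positions 35–54; this primer anneals to the bottom strand there with its 3' end pointing downstream.
Reverse complement of the reverse primer: AGGTGAGAAA. This occurs on the top strand at positions 100–109.
The product is the template from position 35 through 109 (75 bp).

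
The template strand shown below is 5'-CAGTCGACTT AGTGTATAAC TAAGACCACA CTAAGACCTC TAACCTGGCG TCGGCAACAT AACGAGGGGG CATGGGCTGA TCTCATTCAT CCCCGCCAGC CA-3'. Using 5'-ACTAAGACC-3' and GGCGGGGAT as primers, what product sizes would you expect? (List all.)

The forward primer ACTAAGACC matches the top strand at positions 19–27, 30–38.
The reverse primer's reverse complement is ATCCCCGCC, matching at positions 89–97.
Each forward site pairs with the reverse site to give a product ending at position 97: sizes 79, 68 bp.

79 bp, 68 bp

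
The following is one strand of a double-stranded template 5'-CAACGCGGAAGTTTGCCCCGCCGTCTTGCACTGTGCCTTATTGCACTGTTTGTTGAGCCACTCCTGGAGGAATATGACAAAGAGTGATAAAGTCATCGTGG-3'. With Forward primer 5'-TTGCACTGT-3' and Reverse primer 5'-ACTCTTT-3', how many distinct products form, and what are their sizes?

The forward primer TTGCACTGT matches the top strand at positions 26–34, 41–49.
The reverse primer's reverse complement is AAAGAGT, matching at positions 79–85.
Each forward site pairs with the reverse site to give a product ending at position 85: sizes 60, 45 bp.

Two products: 60 bp, 45 bp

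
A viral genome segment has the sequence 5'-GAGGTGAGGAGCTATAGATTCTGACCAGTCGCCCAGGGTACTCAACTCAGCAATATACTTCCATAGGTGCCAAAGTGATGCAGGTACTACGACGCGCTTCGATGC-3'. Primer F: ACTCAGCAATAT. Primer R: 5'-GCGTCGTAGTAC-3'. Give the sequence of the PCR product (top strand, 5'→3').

5'-ACTCAGCAATATACTTCCATAGGTGCCAAAGTGATGCAGGTACTACGACGC-3'

Scanning the template, ACTCAGCAATAT occurs at positions 45–56; this primer anneals to the bottom strand there with its 3' end pointing downstream.
Reverse complement of the reverse primer: GTACTACGACGC. This occurs on the top strand at positions 84–95.
The product is the template from position 45 through 95 (51 bp).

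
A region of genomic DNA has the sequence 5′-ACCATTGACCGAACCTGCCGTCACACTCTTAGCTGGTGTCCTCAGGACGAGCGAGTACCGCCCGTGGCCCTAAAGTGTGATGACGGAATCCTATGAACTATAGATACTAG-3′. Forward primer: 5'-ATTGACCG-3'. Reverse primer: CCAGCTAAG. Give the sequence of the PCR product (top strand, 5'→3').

5'-ATTGACCGAACCTGCCGTCACACTCTTAGCTGG-3'

The forward primer matches the template at positions 4–11.
Reverse complement of the reverse primer: CTTAGCTGG. This occurs on the top strand at positions 28–36.
The product is the template from position 4 through 36 (33 bp).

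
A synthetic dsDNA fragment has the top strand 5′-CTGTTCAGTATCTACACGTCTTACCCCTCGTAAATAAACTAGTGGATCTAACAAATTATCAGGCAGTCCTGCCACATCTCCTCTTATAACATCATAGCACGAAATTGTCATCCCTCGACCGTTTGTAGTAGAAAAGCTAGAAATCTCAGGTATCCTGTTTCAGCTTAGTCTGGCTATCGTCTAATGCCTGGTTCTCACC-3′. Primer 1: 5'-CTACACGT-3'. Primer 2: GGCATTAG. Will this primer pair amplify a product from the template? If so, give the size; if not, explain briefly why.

Yes — a 177 bp product.

Primer 1 (CTACACGT) matches the top strand at positions 12–19; it acts as a forward primer.
Primer 2's reverse complement is CTAATGCC, matching the top strand at positions 181–188; it acts as a reverse primer.
The 3' ends face each other across positions 12–188, giving a 177 bp product.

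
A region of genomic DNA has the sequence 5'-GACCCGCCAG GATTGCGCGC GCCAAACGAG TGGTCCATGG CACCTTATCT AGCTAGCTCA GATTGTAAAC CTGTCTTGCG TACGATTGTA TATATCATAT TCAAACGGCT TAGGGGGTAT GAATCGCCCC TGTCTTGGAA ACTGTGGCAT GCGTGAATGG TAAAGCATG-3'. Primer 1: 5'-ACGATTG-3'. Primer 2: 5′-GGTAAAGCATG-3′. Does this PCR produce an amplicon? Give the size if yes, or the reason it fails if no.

No product — both primers anneal to the same strand and extend in the same direction.

Primer 1 (ACGATTG) matches the top strand at positions 82–88 (3' end points downstream).
Primer 2 (GGTAAAGCATG) also matches the top strand directly, at positions 159–169 — its reverse complement CATGCTTTACC is not present.
Both primers anneal to the bottom strand with 3' ends pointing the same way, so neither can prime synthesis back toward the other.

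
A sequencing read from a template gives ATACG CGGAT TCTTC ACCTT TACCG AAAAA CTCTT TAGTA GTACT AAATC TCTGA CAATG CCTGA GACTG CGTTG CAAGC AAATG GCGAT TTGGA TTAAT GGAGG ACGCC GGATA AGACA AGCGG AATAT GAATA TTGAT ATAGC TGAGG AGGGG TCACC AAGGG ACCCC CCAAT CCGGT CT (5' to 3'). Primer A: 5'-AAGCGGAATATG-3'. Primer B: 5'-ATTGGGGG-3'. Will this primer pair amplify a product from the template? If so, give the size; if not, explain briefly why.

Yes — a 56 bp product.

Primer A (AAGCGGAATATG) matches the top strand at positions 120–131; it acts as a forward primer.
Primer B's reverse complement is CCCCCAAT, matching the top strand at positions 168–175; it acts as a reverse primer.
The 3' ends face each other across positions 120–175, giving a 56 bp product.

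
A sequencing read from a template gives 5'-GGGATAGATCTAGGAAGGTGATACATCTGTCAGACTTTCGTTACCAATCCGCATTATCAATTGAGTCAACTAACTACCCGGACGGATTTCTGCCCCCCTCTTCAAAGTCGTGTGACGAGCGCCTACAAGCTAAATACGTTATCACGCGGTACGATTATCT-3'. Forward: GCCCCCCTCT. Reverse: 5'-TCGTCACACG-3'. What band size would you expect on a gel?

27 bp

Scanning the template, GCCCCCCTCT occurs at positions 92–101; this primer anneals to the bottom strand there with its 3' end pointing downstream.
The reverse primer's reverse complement is CGTGTGACGA, which matches the template at positions 109–118.
The product runs from position 92 to position 118, so its length is 118 − 92 + 1 = 27 bp.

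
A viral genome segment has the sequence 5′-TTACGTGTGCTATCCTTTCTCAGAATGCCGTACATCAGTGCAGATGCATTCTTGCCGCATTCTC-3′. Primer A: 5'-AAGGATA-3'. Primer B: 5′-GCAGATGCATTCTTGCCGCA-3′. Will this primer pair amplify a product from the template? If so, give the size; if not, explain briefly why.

No product — the primers' 3' ends point away from each other.

Primer A (AAGGATA) has reverse complement TATCCTT, which matches the top strand at positions 11–17; primer A anneals to the top strand there with its 3' end pointing upstream toward position 11.
Primer B (GCAGATGCATTCTTGCCGCA) matches the top strand directly at positions 40–59; it anneals to the bottom strand with its 3' end pointing downstream toward position 59.
The 3' ends diverge (primer A extends toward position 1, primer B toward position 64), so the primers never converge on a shared product.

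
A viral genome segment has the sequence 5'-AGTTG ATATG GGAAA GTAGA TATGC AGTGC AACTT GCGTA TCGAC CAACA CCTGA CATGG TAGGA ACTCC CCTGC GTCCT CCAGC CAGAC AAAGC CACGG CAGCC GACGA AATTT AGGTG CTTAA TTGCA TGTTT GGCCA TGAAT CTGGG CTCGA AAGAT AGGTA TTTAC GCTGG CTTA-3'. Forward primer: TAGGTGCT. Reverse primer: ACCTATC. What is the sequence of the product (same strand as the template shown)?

Forward primer TAGGTGCT is found on the top strand at positions 115–122.
Taking the reverse complement of ACCTATC gives GATAGGT, found at positions 158–164 on the template; the primer anneals here to the top strand with its 3' end pointing upstream.
The product is the template from position 115 through 164 (50 bp).

5'-TAGGTGCTTAATTGCATGTTTGGCCATGAATCTGGGCTCGAAAGATAGGT-3'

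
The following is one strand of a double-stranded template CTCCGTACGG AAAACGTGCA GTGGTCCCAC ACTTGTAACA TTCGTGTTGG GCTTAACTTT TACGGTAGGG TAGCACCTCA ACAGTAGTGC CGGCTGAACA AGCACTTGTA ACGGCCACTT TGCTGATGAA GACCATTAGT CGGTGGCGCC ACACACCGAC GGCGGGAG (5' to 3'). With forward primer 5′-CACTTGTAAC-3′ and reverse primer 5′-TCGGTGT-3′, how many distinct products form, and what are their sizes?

Two products: 130 bp, 57 bp

The forward primer CACTTGTAAC matches the top strand at positions 30–39, 103–112.
The reverse primer's reverse complement is ACACCGA, matching at positions 153–159.
Each forward site pairs with the reverse site to give a product ending at position 159: sizes 130, 57 bp.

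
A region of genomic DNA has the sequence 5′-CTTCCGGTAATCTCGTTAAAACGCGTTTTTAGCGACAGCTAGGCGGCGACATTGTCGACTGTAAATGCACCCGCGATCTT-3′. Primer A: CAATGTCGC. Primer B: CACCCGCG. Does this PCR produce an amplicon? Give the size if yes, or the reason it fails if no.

No product — the primers' 3' ends point away from each other.

Primer A (CAATGTCGC) has reverse complement GCGACATTG, which matches the top strand at positions 46–54; primer A anneals to the top strand there with its 3' end pointing upstream toward position 46.
Primer B (CACCCGCG) matches the top strand directly at positions 68–75; it anneals to the bottom strand with its 3' end pointing downstream toward position 75.
The 3' ends diverge (primer A extends toward position 1, primer B toward position 80), so the primers never converge on a shared product.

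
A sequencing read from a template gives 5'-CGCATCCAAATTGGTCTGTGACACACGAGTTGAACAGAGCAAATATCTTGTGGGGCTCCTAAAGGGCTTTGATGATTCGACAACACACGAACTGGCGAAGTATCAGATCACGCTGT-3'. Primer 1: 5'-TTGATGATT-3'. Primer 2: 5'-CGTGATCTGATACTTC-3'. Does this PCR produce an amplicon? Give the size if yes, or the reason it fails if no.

Yes — a 44 bp product.

Primer 1 (TTGATGATT) matches the top strand at positions 69–77; it acts as a forward primer.
Primer 2's reverse complement is GAAGTATCAGATCACG, matching the top strand at positions 97–112; it acts as a reverse primer.
The 3' ends face each other across positions 69–112, giving a 44 bp product.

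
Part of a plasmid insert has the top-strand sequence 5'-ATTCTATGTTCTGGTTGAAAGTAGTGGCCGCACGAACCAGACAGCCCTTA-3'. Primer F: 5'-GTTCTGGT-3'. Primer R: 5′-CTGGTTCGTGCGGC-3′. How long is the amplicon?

33 bp

Forward primer GTTCTGGT is found on the top strand at positions 8–15.
The reverse primer's reverse complement is GCCGCACGAACCAG, which matches the template at positions 27–40.
Amplicon spans positions 8–40: 33 bp.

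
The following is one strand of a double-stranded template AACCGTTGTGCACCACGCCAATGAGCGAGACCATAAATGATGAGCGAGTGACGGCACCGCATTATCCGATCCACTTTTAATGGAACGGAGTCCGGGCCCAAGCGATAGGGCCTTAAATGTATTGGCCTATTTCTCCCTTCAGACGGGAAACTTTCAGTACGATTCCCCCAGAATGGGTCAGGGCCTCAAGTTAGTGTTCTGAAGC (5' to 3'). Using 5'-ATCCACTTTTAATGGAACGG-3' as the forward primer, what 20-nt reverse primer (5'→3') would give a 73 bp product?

The forward primer binds at positions 69–88, so a 73 bp product ends at position 69 + 73 − 1 = 141.
The reverse primer anneals to the top strand over positions 122–141, i.e. to TTGGCCTATTTCTCCCTTCA.
Its sequence written 5'→3' is the reverse complement: TGAAGGGAGAAATAGGCCAA.

5'-TGAAGGGAGAAATAGGCCAA-3'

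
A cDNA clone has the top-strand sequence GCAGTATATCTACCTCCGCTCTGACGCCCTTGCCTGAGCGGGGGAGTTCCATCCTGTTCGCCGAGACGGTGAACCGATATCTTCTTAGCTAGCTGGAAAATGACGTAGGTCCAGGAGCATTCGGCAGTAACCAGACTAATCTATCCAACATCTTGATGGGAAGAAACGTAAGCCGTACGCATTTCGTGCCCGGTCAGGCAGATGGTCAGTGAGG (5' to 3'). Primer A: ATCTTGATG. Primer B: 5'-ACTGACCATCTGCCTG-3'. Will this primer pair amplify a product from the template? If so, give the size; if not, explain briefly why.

Yes — a 61 bp product.

Primer A (ATCTTGATG) matches the top strand at positions 150–158; it acts as a forward primer.
Primer B's reverse complement is CAGGCAGATGGTCAGT, matching the top strand at positions 195–210; it acts as a reverse primer.
The 3' ends face each other across positions 150–210, giving a 61 bp product.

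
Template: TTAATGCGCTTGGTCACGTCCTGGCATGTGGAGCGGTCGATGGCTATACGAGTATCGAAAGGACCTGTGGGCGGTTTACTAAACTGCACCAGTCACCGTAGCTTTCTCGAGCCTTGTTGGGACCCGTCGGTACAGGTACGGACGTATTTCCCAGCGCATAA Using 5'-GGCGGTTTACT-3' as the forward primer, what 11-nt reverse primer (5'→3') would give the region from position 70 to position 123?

5'-GTCCCAACAAG-3'

The product's 3' end on the top strand is position 123.
The reverse primer anneals to the top strand over positions 113–123, i.e. to CTTGTTGGGAC.
Its sequence written 5'→3' is the reverse complement: GTCCCAACAAG.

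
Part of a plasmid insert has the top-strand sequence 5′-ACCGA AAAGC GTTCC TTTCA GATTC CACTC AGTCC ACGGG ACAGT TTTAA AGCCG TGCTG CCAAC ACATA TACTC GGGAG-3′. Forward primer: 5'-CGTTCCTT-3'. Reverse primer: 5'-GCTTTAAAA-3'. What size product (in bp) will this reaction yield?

44 bp

The forward primer matches the template at positions 10–17.
The reverse primer's reverse complement is TTTTAAAGC, which matches the template at positions 45–53.
Amplicon spans positions 10–53: 44 bp.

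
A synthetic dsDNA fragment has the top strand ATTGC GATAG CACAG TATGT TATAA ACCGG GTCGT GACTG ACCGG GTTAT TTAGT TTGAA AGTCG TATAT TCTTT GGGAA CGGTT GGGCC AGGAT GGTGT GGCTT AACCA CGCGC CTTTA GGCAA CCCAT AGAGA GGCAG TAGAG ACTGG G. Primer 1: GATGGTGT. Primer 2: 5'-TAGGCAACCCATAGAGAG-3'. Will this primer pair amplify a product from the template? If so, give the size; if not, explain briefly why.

Primer 1 (GATGGTGT) matches the top strand at positions 93–100 (3' end points downstream).
Primer 2 (TAGGCAACCCATAGAGAG) also matches the top strand directly, at positions 119–136 — its reverse complement CTCTCTATGGGTTGCCTA is not present.
Both primers anneal to the bottom strand with 3' ends pointing the same way, so neither can prime synthesis back toward the other.

No product — both primers anneal to the same strand and extend in the same direction.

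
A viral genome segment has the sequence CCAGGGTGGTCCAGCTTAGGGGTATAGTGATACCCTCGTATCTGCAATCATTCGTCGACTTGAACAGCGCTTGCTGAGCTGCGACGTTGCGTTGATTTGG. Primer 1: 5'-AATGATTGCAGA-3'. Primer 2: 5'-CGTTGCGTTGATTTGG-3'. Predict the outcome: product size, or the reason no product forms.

Primer 1 (AATGATTGCAGA) has reverse complement TCTGCAATCATT, which matches the top strand at positions 41–52; primer 1 anneals to the top strand there with its 3' end pointing upstream toward position 41.
Primer 2 (CGTTGCGTTGATTTGG) matches the top strand directly at positions 85–100; it anneals to the bottom strand with its 3' end pointing downstream toward position 100.
The 3' ends diverge (primer 1 extends toward position 1, primer 2 toward position 100), so the primers never converge on a shared product.

No product — the primers' 3' ends point away from each other.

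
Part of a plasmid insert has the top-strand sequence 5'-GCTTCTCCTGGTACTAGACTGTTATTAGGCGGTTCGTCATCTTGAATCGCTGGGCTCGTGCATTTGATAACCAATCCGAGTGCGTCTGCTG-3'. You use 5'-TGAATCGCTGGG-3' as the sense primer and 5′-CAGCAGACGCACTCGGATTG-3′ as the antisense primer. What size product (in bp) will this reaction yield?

Forward primer TGAATCGCTGGG is found on the top strand at positions 43–54.
The reverse primer's reverse complement is CAATCCGAGTGCGTCTGCTG, which matches the template at positions 72–91.
Amplicon spans positions 43–91: 49 bp.

49 bp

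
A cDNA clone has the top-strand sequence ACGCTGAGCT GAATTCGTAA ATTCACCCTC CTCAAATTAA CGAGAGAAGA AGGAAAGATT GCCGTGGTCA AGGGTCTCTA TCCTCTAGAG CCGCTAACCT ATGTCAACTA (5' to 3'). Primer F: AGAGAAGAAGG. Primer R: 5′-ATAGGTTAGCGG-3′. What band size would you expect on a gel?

The forward primer matches the template at positions 43–53.
The reverse primer's reverse complement is CCGCTAACCTAT, which matches the template at positions 91–102.
Amplicon spans positions 43–102: 60 bp.

60 bp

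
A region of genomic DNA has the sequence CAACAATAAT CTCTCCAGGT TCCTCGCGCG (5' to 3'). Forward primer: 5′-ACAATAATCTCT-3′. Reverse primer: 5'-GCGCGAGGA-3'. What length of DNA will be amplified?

Forward primer ACAATAATCTCT is found on the top strand at positions 3–14.
The reverse primer's reverse complement is TCCTCGCGC, which matches the template at positions 21–29.
Product length = (reverse-primer end) − (forward-primer start) + 1 = 29 − 3 + 1 = 27 bp.

27 bp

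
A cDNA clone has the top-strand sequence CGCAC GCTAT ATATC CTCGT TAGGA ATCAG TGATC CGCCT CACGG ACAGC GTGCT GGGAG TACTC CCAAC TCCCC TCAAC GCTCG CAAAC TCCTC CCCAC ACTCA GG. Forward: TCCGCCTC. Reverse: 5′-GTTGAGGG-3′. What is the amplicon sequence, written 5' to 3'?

The forward primer matches the template at positions 34–41.
The reverse primer's reverse complement is CCCTCAAC, which matches the template at positions 73–80.
The product is the template from position 34 through 80 (47 bp).

5'-TCCGCCTCACGGACAGCGTGCTGGGAGTACTCCCAACTCCCCTCAAC-3'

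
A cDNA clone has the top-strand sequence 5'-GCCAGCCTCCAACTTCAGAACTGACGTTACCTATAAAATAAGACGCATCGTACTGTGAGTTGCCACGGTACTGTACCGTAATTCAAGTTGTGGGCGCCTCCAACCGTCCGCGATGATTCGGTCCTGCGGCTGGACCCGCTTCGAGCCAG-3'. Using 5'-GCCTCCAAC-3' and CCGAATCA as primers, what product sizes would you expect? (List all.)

117 bp, 26 bp

The forward primer GCCTCCAAC matches the top strand at positions 5–13, 96–104.
The reverse primer's reverse complement is TGATTCGG, matching at positions 114–121.
Each forward site pairs with the reverse site to give a product ending at position 121: sizes 117, 26 bp.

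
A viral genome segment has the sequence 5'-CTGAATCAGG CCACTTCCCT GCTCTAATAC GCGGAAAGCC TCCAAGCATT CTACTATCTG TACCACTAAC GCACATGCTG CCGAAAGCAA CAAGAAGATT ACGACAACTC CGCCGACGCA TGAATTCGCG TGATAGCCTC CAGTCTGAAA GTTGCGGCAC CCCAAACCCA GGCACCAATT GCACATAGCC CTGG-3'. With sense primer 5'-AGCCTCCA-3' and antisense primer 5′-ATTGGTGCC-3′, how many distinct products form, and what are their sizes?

The forward primer AGCCTCCA matches the top strand at positions 37–44, 135–142.
The reverse primer's reverse complement is GGCACCAAT, matching at positions 171–179.
Each forward site pairs with the reverse site to give a product ending at position 179: sizes 143, 45 bp.

Two products: 143 bp, 45 bp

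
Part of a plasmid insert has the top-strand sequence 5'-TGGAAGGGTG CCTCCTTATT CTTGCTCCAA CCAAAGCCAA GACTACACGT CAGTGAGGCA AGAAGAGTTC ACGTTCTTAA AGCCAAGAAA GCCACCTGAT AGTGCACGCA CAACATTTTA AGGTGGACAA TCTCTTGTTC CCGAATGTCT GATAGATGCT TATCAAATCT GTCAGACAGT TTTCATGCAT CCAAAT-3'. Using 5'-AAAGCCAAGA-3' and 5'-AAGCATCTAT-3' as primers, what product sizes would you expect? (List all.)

The forward primer AAAGCCAAGA matches the top strand at positions 33–42, 79–88.
The reverse primer's reverse complement is ATAGATGCTT, matching at positions 152–161.
Each forward site pairs with the reverse site to give a product ending at position 161: sizes 129, 83 bp.

129 bp, 83 bp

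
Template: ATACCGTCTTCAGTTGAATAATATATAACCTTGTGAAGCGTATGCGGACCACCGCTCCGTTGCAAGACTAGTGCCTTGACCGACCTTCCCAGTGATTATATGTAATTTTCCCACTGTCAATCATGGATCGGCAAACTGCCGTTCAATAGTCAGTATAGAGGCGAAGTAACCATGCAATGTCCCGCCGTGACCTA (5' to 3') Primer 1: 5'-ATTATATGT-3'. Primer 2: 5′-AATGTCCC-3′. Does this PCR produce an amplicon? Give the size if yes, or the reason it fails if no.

No product — both primers anneal to the same strand and extend in the same direction.

Primer 1 (ATTATATGT) matches the top strand at positions 95–103 (3' end points downstream).
Primer 2 (AATGTCCC) also matches the top strand directly, at positions 176–183 — its reverse complement GGGACATT is not present.
Both primers anneal to the bottom strand with 3' ends pointing the same way, so neither can prime synthesis back toward the other.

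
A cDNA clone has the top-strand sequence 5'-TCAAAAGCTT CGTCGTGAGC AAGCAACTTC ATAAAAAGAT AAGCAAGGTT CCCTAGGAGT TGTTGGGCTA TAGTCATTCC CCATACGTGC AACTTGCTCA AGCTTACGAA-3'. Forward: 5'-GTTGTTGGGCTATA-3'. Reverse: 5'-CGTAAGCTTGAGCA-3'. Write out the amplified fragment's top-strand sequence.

5'-GTTGTTGGGCTATAGTCATTCCCCATACGTGCAACTTGCTCAAGCTTACG-3'

Scanning the template, GTTGTTGGGCTATA occurs at positions 59–72; this primer anneals to the bottom strand there with its 3' end pointing downstream.
Reverse complement of the reverse primer: TGCTCAAGCTTACG. This occurs on the top strand at positions 95–108.
The product is the template from position 59 through 108 (50 bp).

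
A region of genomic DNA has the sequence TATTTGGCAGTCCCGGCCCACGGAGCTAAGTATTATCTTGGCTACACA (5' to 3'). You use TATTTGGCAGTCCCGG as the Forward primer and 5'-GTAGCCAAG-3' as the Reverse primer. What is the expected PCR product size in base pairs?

45 bp

Scanning the template, TATTTGGCAGTCCCGG occurs at positions 1–16; this primer anneals to the bottom strand there with its 3' end pointing downstream.
Reverse complement of the reverse primer: CTTGGCTAC. This occurs on the top strand at positions 37–45.
The product runs from position 1 to position 45, so its length is 45 − 1 + 1 = 45 bp.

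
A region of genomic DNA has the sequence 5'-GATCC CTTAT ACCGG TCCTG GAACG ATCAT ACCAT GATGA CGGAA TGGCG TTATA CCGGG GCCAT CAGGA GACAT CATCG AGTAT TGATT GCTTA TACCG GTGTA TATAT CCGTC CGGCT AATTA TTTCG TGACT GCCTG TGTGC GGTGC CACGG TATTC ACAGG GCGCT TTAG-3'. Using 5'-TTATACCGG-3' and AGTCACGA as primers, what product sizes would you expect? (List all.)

The forward primer TTATACCGG matches the top strand at positions 7–15, 51–59, 93–101.
The reverse primer's reverse complement is TCGTGACT, matching at positions 128–135.
Each forward site pairs with the reverse site to give a product ending at position 135: sizes 129, 85, 43 bp.

129 bp, 85 bp, 43 bp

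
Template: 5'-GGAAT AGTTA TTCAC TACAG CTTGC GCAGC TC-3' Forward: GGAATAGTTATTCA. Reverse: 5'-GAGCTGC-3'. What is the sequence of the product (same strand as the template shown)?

5'-GGAATAGTTATTCACTACAGCTTGCGCAGCTC-3'

Scanning the template, GGAATAGTTATTCA occurs at positions 1–14; this primer anneals to the bottom strand there with its 3' end pointing downstream.
The reverse primer's reverse complement is GCAGCTC, which matches the template at positions 26–32.
The product is the template from position 1 through 32 (32 bp).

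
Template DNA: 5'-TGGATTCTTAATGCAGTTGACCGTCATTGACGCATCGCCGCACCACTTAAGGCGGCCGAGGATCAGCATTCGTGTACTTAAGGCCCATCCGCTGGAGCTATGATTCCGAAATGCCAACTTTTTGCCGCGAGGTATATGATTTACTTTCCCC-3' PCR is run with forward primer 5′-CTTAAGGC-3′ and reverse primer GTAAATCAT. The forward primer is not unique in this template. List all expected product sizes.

The forward primer CTTAAGGC matches the top strand at positions 46–53, 77–84.
The reverse primer's reverse complement is ATGATTTAC, matching at positions 136–144.
Each forward site pairs with the reverse site to give a product ending at position 144: sizes 99, 68 bp.

99 bp, 68 bp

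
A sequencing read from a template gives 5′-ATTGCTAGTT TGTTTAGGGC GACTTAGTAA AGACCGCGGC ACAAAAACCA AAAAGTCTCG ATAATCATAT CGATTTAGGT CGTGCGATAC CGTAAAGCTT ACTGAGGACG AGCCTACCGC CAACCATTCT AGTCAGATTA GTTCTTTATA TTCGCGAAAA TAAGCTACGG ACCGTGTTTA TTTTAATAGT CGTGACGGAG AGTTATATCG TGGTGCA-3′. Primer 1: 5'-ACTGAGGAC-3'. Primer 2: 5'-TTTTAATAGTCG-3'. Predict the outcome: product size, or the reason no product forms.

No product — both primers anneal to the same strand and extend in the same direction.

Primer 1 (ACTGAGGAC) matches the top strand at positions 101–109 (3' end points downstream).
Primer 2 (TTTTAATAGTCG) also matches the top strand directly, at positions 181–192 — its reverse complement CGACTATTAAAA is not present.
Both primers anneal to the bottom strand with 3' ends pointing the same way, so neither can prime synthesis back toward the other.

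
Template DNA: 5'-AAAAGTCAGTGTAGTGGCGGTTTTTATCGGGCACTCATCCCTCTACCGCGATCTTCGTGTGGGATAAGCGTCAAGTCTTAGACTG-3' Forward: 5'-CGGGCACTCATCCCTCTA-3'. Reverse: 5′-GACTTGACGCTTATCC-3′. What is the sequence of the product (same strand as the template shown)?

5'-CGGGCACTCATCCCTCTACCGCGATCTTCGTGTGGGATAAGCGTCAAGTC-3'

The forward primer matches the template at positions 28–45.
Reverse complement of the reverse primer: GGATAAGCGTCAAGTC. This occurs on the top strand at positions 62–77.
The product is the template from position 28 through 77 (50 bp).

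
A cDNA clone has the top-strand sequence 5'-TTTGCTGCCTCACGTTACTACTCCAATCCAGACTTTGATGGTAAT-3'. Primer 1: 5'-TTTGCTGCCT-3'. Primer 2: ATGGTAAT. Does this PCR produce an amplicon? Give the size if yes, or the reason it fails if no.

Primer 1 (TTTGCTGCCT) matches the top strand at positions 1–10 (3' end points downstream).
Primer 2 (ATGGTAAT) also matches the top strand directly, at positions 38–45 — its reverse complement ATTACCAT is not present.
Both primers anneal to the bottom strand with 3' ends pointing the same way, so neither can prime synthesis back toward the other.

No product — both primers anneal to the same strand and extend in the same direction.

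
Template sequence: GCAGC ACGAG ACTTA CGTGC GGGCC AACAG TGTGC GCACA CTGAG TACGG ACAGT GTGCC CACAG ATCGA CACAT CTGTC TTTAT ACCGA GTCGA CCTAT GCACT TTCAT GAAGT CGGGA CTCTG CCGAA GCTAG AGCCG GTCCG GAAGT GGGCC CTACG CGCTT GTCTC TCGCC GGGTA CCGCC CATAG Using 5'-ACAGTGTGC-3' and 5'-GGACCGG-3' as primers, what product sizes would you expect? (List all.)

The forward primer ACAGTGTGC matches the top strand at positions 27–35, 51–59.
The reverse primer's reverse complement is CCGGTCC, matching at positions 138–144.
Each forward site pairs with the reverse site to give a product ending at position 144: sizes 118, 94 bp.

118 bp, 94 bp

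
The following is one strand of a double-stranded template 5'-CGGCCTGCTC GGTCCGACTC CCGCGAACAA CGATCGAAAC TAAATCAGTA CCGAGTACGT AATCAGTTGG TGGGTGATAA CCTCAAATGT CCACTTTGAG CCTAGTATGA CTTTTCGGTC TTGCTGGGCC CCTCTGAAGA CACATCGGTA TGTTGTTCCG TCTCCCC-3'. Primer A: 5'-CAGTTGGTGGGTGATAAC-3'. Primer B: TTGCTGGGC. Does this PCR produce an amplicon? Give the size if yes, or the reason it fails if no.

No product — both primers anneal to the same strand and extend in the same direction.

Primer A (CAGTTGGTGGGTGATAAC) matches the top strand at positions 64–81 (3' end points downstream).
Primer B (TTGCTGGGC) also matches the top strand directly, at positions 121–129 — its reverse complement GCCCAGCAA is not present.
Both primers anneal to the bottom strand with 3' ends pointing the same way, so neither can prime synthesis back toward the other.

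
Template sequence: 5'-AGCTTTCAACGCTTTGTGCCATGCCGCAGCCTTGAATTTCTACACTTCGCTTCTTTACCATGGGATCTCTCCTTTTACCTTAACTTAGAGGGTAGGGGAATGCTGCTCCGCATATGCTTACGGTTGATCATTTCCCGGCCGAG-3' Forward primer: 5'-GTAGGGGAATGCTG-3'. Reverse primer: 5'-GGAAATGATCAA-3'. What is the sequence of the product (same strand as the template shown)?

Scanning the template, GTAGGGGAATGCTG occurs at positions 92–105; this primer anneals to the bottom strand there with its 3' end pointing downstream.
The reverse primer's reverse complement is TTGATCATTTCC, which matches the template at positions 124–135.
The product is the template from position 92 through 135 (44 bp).

5'-GTAGGGGAATGCTGCTCCGCATATGCTTACGGTTGATCATTTCC-3'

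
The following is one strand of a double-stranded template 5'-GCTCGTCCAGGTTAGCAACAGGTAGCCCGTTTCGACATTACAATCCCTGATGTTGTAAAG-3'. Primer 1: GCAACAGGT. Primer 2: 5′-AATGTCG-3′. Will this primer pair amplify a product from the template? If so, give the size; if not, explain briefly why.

Primer 1 (GCAACAGGT) matches the top strand at positions 15–23; it acts as a forward primer.
Primer 2's reverse complement is CGACATT, matching the top strand at positions 33–39; it acts as a reverse primer.
The 3' ends face each other across positions 15–39, giving a 25 bp product.

Yes — a 25 bp product.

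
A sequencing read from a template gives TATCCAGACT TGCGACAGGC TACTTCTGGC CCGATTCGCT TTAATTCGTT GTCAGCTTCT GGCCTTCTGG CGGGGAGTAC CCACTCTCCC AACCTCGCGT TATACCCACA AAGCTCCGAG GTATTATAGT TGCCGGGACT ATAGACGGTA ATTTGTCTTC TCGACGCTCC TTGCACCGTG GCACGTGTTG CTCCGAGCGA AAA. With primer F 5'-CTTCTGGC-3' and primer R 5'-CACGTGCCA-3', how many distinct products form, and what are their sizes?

The forward primer CTTCTGGC matches the top strand at positions 23–30, 56–63, 64–71.
The reverse primer's reverse complement is TGGCACGTG, matching at positions 179–187.
Each forward site pairs with the reverse site to give a product ending at position 187: sizes 165, 132, 124 bp.

Three products: 165 bp, 132 bp, 124 bp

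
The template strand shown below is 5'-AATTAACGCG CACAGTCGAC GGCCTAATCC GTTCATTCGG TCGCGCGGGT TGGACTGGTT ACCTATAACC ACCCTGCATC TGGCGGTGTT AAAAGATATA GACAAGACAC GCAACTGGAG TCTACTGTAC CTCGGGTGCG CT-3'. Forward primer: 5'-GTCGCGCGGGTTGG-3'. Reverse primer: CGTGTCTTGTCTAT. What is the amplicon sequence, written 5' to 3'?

Forward primer GTCGCGCGGGTTGG is found on the top strand at positions 40–53.
Taking the reverse complement of CGTGTCTTGTCTAT gives ATAGACAAGACACG, found at positions 98–111 on the template; the primer anneals here to the top strand with its 3' end pointing upstream.
The product is the template from position 40 through 111 (72 bp).

5'-GTCGCGCGGGTTGGACTGGTTACCTATAACCACCCTGCATCTGGCGGTGTTAAAAGATATAGACAAGACACG-3'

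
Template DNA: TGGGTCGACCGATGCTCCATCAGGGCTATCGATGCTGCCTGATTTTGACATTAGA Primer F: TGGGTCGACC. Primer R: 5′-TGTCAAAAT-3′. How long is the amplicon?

Scanning the template, TGGGTCGACC occurs at positions 1–10; this primer anneals to the bottom strand there with its 3' end pointing downstream.
The reverse primer's reverse complement is ATTTTGACA, which matches the template at positions 42–50.
Product length = (reverse-primer end) − (forward-primer start) + 1 = 50 − 1 + 1 = 50 bp.

50 bp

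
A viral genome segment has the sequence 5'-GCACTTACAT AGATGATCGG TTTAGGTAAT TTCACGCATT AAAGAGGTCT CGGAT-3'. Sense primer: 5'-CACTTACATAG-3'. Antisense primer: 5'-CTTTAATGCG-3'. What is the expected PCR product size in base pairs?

The forward primer matches the template at positions 2–12.
The reverse primer's reverse complement is CGCATTAAAG, which matches the template at positions 35–44.
Product length = (reverse-primer end) − (forward-primer start) + 1 = 44 − 2 + 1 = 43 bp.

43 bp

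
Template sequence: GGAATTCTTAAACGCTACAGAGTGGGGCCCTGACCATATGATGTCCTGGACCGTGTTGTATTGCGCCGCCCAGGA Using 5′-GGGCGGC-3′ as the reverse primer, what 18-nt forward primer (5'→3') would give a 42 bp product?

The reverse primer's reverse complement GCCGCCC matches the template at positions 65–71, so the product ends at position 71.
A 42 bp product then starts at position 71 − 42 + 1 = 30.
The forward primer is identical to the top strand there: CTGACCATATGATGTCCT.

5'-CTGACCATATGATGTCCT-3'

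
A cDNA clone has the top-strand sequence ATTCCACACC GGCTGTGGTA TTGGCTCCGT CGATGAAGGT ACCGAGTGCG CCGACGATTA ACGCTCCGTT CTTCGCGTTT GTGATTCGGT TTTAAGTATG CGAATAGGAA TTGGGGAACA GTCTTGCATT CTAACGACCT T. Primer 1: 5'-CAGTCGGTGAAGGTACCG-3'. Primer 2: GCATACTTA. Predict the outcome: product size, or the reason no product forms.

No product — primer 1 has no binding site in the template.

Primer 1 (CAGTCGGTGAAGGTACCG) does not match the top strand, and its reverse complement CGGTACCTTCACCGACTG does not match either.
With no annealing site for primer 1, no amplification occurs.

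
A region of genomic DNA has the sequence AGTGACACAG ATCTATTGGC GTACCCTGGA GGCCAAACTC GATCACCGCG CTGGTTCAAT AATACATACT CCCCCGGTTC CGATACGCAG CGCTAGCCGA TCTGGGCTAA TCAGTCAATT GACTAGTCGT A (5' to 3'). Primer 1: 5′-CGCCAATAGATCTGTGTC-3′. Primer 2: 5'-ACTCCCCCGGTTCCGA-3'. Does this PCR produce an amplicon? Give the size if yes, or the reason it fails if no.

Primer 1 (CGCCAATAGATCTGTGTC) has reverse complement GACACAGATCTATTGGCG, which matches the top strand at positions 4–21; primer 1 anneals to the top strand there with its 3' end pointing upstream toward position 4.
Primer 2 (ACTCCCCCGGTTCCGA) matches the top strand directly at positions 68–83; it anneals to the bottom strand with its 3' end pointing downstream toward position 83.
The 3' ends diverge (primer 1 extends toward position 1, primer 2 toward position 131), so the primers never converge on a shared product.

No product — the primers' 3' ends point away from each other.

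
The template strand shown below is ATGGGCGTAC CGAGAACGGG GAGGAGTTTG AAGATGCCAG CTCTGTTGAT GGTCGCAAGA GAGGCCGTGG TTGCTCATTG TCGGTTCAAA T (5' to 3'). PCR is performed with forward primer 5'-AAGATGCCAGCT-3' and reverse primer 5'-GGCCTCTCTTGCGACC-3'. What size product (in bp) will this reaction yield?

36 bp

Scanning the template, AAGATGCCAGCT occurs at positions 31–42; this primer anneals to the bottom strand there with its 3' end pointing downstream.
Reverse complement of the reverse primer: GGTCGCAAGAGAGGCC. This occurs on the top strand at positions 51–66.
The product runs from position 31 to position 66, so its length is 66 − 31 + 1 = 36 bp.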